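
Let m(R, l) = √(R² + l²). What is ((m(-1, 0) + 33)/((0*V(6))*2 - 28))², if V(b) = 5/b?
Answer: 289/196 ≈ 1.4745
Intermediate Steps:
((m(-1, 0) + 33)/((0*V(6))*2 - 28))² = ((√((-1)² + 0²) + 33)/((0*(5/6))*2 - 28))² = ((√(1 + 0) + 33)/((0*(5*(⅙)))*2 - 28))² = ((√1 + 33)/((0*(⅚))*2 - 28))² = ((1 + 33)/(0*2 - 28))² = (34/(0 - 28))² = (34/(-28))² = (34*(-1/28))² = (-17/14)² = 289/196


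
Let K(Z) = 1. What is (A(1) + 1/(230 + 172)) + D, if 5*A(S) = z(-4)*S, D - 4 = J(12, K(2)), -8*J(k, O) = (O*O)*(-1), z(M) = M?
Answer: 26753/8040 ≈ 3.3275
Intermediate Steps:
J(k, O) = O**2/8 (J(k, O) = -O*O*(-1)/8 = -O**2*(-1)/8 = -(-1)*O**2/8 = O**2/8)
D = 33/8 (D = 4 + (1/8)*1**2 = 4 + (1/8)*1 = 4 + 1/8 = 33/8 ≈ 4.1250)
A(S) = -4*S/5 (A(S) = (-4*S)/5 = -4*S/5)
(A(1) + 1/(230 + 172)) + D = (-4/5*1 + 1/(230 + 172)) + 33/8 = (-4/5 + 1/402) + 33/8 = -1603/2010 + 33/8 = 26753/8040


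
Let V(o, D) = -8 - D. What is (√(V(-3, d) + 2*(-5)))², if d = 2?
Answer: -20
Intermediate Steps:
(√(V(-3, d) + 2*(-5)))² = (√((-8 - 1*2) + 2*(-5)))² = (√((-8 - 2) - 10))² = (√(-10 - 10))² = (√(-20))² = (2*I*√5)² = -20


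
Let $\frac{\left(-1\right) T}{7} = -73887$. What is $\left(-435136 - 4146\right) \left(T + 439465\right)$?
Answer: $-420249668068$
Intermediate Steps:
$T = 517209$ ($T = \left(-7\right) \left(-73887\right) = 517209$)
$\left(-435136 - 4146\right) \left(T + 439465\right) = \left(-435136 - 4146\right) \left(517209 + 439465\right) = \left(-435136 - 4146\right) 956674 = \left(-439282\right) 956674 = -420249668068$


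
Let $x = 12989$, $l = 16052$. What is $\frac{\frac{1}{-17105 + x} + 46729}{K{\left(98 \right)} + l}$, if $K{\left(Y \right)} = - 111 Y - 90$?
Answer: $\frac{192336563}{20925744} \approx 9.1914$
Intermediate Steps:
$K{\left(Y \right)} = -90 - 111 Y$
$\frac{\frac{1}{-17105 + x} + 46729}{K{\left(98 \right)} + l} = \frac{\frac{1}{-17105 + 12989} + 46729}{\left(-90 - 10878\right) + 16052} = \frac{\frac{1}{-4116} + 46729}{\left(-90 - 10878\right) + 16052} = \frac{- \frac{1}{4116} + 46729}{-10968 + 16052} = \frac{192336563}{4116 \cdot 5084} = \frac{192336563}{4116} \cdot \frac{1}{5084} = \frac{192336563}{20925744}$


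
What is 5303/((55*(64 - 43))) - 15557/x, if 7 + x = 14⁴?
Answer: 8843552/2112495 ≈ 4.1863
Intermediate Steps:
x = 38409 (x = -7 + 14⁴ = -7 + 38416 = 38409)
5303/((55*(64 - 43))) - 15557/x = 5303/((55*(64 - 43))) - 15557/38409 = 5303/((55*21)) - 15557*1/38409 = 5303/1155 - 15557/38409 = 8843552/2112495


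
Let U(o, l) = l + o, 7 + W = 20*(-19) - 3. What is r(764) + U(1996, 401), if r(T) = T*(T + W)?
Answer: 288133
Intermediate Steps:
W = -390 (W = -7 + (20*(-19) - 3) = -7 + (-380 - 3) = -7 - 383 = -390)
r(T) = T*(-390 + T) (r(T) = T*(T - 390) = T*(-390 + T))
r(764) + U(1996, 401) = 764*(-390 + 764) + (401 + 1996) = 764*374 + 2397 = 285736 + 2397 = 288133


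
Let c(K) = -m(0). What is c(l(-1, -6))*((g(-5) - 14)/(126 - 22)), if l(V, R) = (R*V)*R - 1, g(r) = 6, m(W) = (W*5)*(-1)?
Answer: 0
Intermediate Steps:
m(W) = -5*W (m(W) = (5*W)*(-1) = -5*W)
l(V, R) = -1 + V*R² (l(V, R) = V*R² - 1 = -1 + V*R²)
c(K) = 0 (c(K) = -(-5)*0 = -1*0 = 0)
c(l(-1, -6))*((g(-5) - 14)/(126 - 22)) = 0*((6 - 14)/(126 - 22)) = 0*(-8/104) = 0*(-8*1/104) = 0*(-1/13) = 0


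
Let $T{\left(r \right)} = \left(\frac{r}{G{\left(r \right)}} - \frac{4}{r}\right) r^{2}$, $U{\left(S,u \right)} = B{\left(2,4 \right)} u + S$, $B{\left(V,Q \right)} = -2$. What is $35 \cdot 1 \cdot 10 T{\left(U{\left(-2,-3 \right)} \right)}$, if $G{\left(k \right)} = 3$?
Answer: $\frac{5600}{3} \approx 1866.7$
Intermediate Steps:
$U{\left(S,u \right)} = S - 2 u$ ($U{\left(S,u \right)} = - 2 u + S = S - 2 u$)
$T{\left(r \right)} = r^{2} \left(- \frac{4}{r} + \frac{r}{3}\right)$ ($T{\left(r \right)} = \left(\frac{r}{3} - \frac{4}{r}\right) r^{2} = \left(- \frac{4}{r} + \frac{r}{3}\right) r^{2} = r^{2} \left(- \frac{4}{r} + \frac{r}{3}\right)$)
$35 \cdot 1 \cdot 10 T{\left(U{\left(-2,-3 \right)} \right)} = 35 \cdot 1 \cdot 10 \frac{\left(-2 - -6\right) \left(-12 + \left(-2 - -6\right)^{2}\right)}{3} = 35 \cdot 10 \frac{\left(-2 + 6\right) \left(-12 + \left(-2 + 6\right)^{2}\right)}{3} = 350 \cdot \frac{1}{3} \cdot 4 \left(-12 + 4^{2}\right) = 350 \cdot \frac{1}{3} \cdot 4 \left(-12 + 16\right) = 350 \cdot \frac{1}{3} \cdot 4 \cdot 4 = 350 \cdot \frac{16}{3} = \frac{5600}{3}$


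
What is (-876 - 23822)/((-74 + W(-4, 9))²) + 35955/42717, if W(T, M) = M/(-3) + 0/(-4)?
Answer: -280615757/84423031 ≈ -3.3239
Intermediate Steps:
W(T, M) = -M/3 (W(T, M) = M*(-⅓) + 0*(-¼) = -M/3 + 0 = -M/3)
(-876 - 23822)/((-74 + W(-4, 9))²) + 35955/42717 = (-876 - 23822)/((-74 - ⅓*9)²) + 35955/42717 = -24698/(-74 - 3)² + 35955*(1/42717) = -24698/((-77)²) + 11985/14239 = -24698/5929 + 11985/14239 = -280615757/84423031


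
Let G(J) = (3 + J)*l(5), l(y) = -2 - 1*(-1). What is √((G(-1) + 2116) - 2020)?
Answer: √94 ≈ 9.6954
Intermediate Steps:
l(y) = -1 (l(y) = -2 + 1 = -1)
G(J) = -3 - J (G(J) = (3 + J)*(-1) = -3 - J)
√((G(-1) + 2116) - 2020) = √(((-3 - 1*(-1)) + 2116) - 2020) = √(((-3 + 1) + 2116) - 2020) = √((-2 + 2116) - 2020) = √(2114 - 2020) = √94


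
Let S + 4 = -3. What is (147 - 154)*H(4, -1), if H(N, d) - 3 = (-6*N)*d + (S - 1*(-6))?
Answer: -182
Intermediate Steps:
S = -7 (S = -4 - 3 = -7)
H(N, d) = 2 - 6*N*d (H(N, d) = 3 + ((-6*N)*d + (-7 - 1*(-6))) = 3 + (-6*N*d + (-7 + 6)) = 3 + (-6*N*d - 1) = 3 + (-1 - 6*N*d) = 2 - 6*N*d)
(147 - 154)*H(4, -1) = (147 - 154)*(2 - 6*4*(-1)) = -7*(2 + 24) = -7*26 = -182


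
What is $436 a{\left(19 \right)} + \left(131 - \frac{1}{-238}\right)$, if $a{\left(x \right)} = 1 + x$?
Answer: $\frac{2106539}{238} \approx 8851.0$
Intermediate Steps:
$436 a{\left(19 \right)} + \left(131 - \frac{1}{-238}\right) = 436 \left(1 + 19\right) + \left(131 - \frac{1}{-238}\right) = 436 \cdot 20 + \left(131 - - \frac{1}{238}\right) = 8720 + \left(131 + \frac{1}{238}\right) = 8720 + \frac{31179}{238} = \frac{2106539}{238}$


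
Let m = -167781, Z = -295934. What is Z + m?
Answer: -463715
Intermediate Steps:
Z + m = -295934 - 167781 = -463715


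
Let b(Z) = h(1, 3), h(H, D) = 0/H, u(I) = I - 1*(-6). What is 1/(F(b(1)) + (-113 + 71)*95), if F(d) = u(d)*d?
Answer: -1/3990 ≈ -0.00025063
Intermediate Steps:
u(I) = 6 + I (u(I) = I + 6 = 6 + I)
h(H, D) = 0
b(Z) = 0
F(d) = d*(6 + d) (F(d) = (6 + d)*d = d*(6 + d))
1/(F(b(1)) + (-113 + 71)*95) = 1/(0*(6 + 0) + (-113 + 71)*95) = 1/(0*6 - 42*95) = 1/(0 - 3990) = 1/(-3990) = -1/3990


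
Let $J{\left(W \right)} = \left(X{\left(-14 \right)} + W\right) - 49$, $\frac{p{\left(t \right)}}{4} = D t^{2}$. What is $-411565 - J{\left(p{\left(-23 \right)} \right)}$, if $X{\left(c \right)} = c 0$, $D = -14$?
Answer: $-381892$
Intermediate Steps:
$p{\left(t \right)} = - 56 t^{2}$ ($p{\left(t \right)} = 4 \left(- 14 t^{2}\right) = - 56 t^{2}$)
$X{\left(c \right)} = 0$
$J{\left(W \right)} = -49 + W$ ($J{\left(W \right)} = \left(0 + W\right) - 49 = W - 49 = -49 + W$)
$-411565 - J{\left(p{\left(-23 \right)} \right)} = -411565 - \left(-49 - 56 \left(-23\right)^{2}\right) = -411565 - \left(-49 - 29624\right) = -411565 - -29673 = -411565 + 29673 = -381892$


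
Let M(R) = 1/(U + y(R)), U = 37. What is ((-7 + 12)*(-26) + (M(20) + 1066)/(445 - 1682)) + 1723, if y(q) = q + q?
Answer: 151649574/95249 ≈ 1592.1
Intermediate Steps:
y(q) = 2*q
M(R) = 1/(37 + 2*R)
((-7 + 12)*(-26) + (M(20) + 1066)/(445 - 1682)) + 1723 = ((-7 + 12)*(-26) + (1/(37 + 2*20) + 1066)/(445 - 1682)) + 1723 = (5*(-26) + (1/(37 + 40) + 1066)/(-1237)) + 1723 = (-130 + (1/77 + 1066)*(-1/1237)) + 1723 = (-130 + (82083/77)*(-1/1237)) + 1723 = (-130 - 82083/95249) + 1723 = -12464453/95249 + 1723 = 151649574/95249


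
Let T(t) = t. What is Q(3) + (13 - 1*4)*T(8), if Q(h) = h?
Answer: 75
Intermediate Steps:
Q(3) + (13 - 1*4)*T(8) = 3 + (13 - 1*4)*8 = 3 + (13 - 4)*8 = 3 + 9*8 = 3 + 72 = 75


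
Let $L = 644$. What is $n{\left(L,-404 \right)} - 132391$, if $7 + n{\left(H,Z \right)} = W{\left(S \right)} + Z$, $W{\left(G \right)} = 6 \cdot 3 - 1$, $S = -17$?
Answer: $-132785$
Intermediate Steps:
$W{\left(G \right)} = 17$ ($W{\left(G \right)} = 18 - 1 = 17$)
$n{\left(H,Z \right)} = 10 + Z$ ($n{\left(H,Z \right)} = -7 + \left(17 + Z\right) = 10 + Z$)
$n{\left(L,-404 \right)} - 132391 = \left(10 - 404\right) - 132391 = -394 - 132391 = -132785$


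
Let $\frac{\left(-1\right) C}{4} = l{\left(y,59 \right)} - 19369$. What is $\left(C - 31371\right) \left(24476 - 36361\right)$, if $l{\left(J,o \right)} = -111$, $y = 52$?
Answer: $-553234865$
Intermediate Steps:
$C = 77920$ ($C = - 4 \left(-111 - 19369\right) = \left(-4\right) \left(-19480\right) = 77920$)
$\left(C - 31371\right) \left(24476 - 36361\right) = \left(77920 - 31371\right) \left(24476 - 36361\right) = 46549 \left(-11885\right) = -553234865$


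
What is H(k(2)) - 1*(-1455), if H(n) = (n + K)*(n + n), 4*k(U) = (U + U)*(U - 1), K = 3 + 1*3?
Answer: 1469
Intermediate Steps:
K = 6 (K = 3 + 3 = 6)
k(U) = U*(-1 + U)/2 (k(U) = ((U + U)*(U - 1))/4 = ((2*U)*(-1 + U))/4 = (2*U*(-1 + U))/4 = U*(-1 + U)/2)
H(n) = 2*n*(6 + n) (H(n) = (n + 6)*(n + n) = (6 + n)*(2*n) = 2*n*(6 + n))
H(k(2)) - 1*(-1455) = 2*((½)*2*(-1 + 2))*(6 + (½)*2*(-1 + 2)) - 1*(-1455) = 2*((½)*2*1)*(6 + (½)*2*1) + 1455 = 2*1*(6 + 1) + 1455 = 2*1*7 + 1455 = 14 + 1455 = 1469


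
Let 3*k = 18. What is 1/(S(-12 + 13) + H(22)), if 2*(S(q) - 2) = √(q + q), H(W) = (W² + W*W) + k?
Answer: 1952/1905151 - √2/1905151 ≈ 0.0010238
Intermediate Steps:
k = 6 (k = (⅓)*18 = 6)
H(W) = 6 + 2*W² (H(W) = (W² + W*W) + 6 = (W² + W²) + 6 = 2*W² + 6 = 6 + 2*W²)
S(q) = 2 + √2*√q/2 (S(q) = 2 + √(q + q)/2 = 2 + √(2*q)/2 = 2 + (√2*√q)/2 = 2 + √2*√q/2)
1/(S(-12 + 13) + H(22)) = 1/((2 + √2*√(-12 + 13)/2) + (6 + 2*22²)) = 1/((2 + √2*√1/2) + (6 + 2*484)) = 1/((2 + (½)*√2*1) + (6 + 968)) = 1/((2 + √2/2) + 974) = 1/(976 + √2/2)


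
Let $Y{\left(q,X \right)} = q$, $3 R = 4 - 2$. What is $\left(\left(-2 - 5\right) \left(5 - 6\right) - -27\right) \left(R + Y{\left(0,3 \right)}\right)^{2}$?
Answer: $\frac{136}{9} \approx 15.111$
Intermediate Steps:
$R = \frac{2}{3}$ ($R = \frac{4 - 2}{3} = \frac{1}{3} \cdot 2 = \frac{2}{3} \approx 0.66667$)
$\left(\left(-2 - 5\right) \left(5 - 6\right) - -27\right) \left(R + Y{\left(0,3 \right)}\right)^{2} = \left(\left(-2 - 5\right) \left(5 - 6\right) - -27\right) \left(\frac{2}{3} + 0\right)^{2} = \left(- 7 \left(5 - 6\right) + 27\right) \left(\frac{2}{3}\right)^{2} = \left(\left(-7\right) \left(-1\right) + 27\right) \frac{4}{9} = \left(7 + 27\right) \frac{4}{9} = 34 \cdot \frac{4}{9} = \frac{136}{9}$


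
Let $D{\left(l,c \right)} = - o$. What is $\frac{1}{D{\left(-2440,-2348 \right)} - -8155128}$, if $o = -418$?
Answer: $\frac{1}{8155546} \approx 1.2262 \cdot 10^{-7}$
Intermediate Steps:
$D{\left(l,c \right)} = 418$ ($D{\left(l,c \right)} = \left(-1\right) \left(-418\right) = 418$)
$\frac{1}{D{\left(-2440,-2348 \right)} - -8155128} = \frac{1}{418 - -8155128} = \frac{1}{418 + 8155128} = \frac{1}{8155546}$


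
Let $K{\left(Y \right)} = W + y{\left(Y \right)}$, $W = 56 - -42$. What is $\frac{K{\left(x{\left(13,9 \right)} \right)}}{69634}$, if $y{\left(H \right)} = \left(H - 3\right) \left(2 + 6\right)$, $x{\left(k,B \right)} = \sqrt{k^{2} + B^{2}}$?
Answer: $\frac{1}{941} + \frac{20 \sqrt{10}}{34817} \approx 0.0028792$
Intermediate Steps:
$x{\left(k,B \right)} = \sqrt{B^{2} + k^{2}}$
$y{\left(H \right)} = -24 + 8 H$ ($y{\left(H \right)} = \left(-3 + H\right) 8 = -24 + 8 H$)
$W = 98$ ($W = 56 + 42 = 98$)
$K{\left(Y \right)} = 74 + 8 Y$ ($K{\left(Y \right)} = 98 + \left(-24 + 8 Y\right) = 74 + 8 Y$)
$\frac{K{\left(x{\left(13,9 \right)} \right)}}{69634} = \frac{74 + 8 \sqrt{9^{2} + 13^{2}}}{69634} = \left(74 + 8 \sqrt{81 + 169}\right) \frac{1}{69634} = \left(74 + 8 \sqrt{250}\right) \frac{1}{69634} = \left(74 + 8 \cdot 5 \sqrt{10}\right) \frac{1}{69634} = \left(74 + 40 \sqrt{10}\right) \frac{1}{69634} = \frac{1}{941} + \frac{20 \sqrt{10}}{34817}$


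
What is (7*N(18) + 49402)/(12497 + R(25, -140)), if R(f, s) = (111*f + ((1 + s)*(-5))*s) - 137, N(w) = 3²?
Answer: -9893/16433 ≈ -0.60202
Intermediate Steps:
N(w) = 9
R(f, s) = -137 + 111*f + s*(-5 - 5*s) (R(f, s) = (111*f + (-5 - 5*s)*s) - 137 = (111*f + s*(-5 - 5*s)) - 137 = -137 + 111*f + s*(-5 - 5*s))
(7*N(18) + 49402)/(12497 + R(25, -140)) = (7*9 + 49402)/(12497 + (-137 - 5*(-140) - 5*(-140)² + 111*25)) = (63 + 49402)/(12497 + (-137 + 700 - 5*19600 + 2775)) = 49465/(12497 + (-137 + 700 - 98000 + 2775)) = 49465/(12497 - 94662) = 49465/(-82165) = 49465*(-1/82165) = -9893/16433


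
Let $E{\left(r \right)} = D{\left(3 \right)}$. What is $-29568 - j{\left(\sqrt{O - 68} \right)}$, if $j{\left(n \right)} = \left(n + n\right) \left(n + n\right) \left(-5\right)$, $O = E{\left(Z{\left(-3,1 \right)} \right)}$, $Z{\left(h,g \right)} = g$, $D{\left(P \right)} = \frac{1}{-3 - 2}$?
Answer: $-30932$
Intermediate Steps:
$D{\left(P \right)} = - \frac{1}{5}$ ($D{\left(P \right)} = \frac{1}{-5} = - \frac{1}{5}$)
$E{\left(r \right)} = - \frac{1}{5}$
$O = - \frac{1}{5} \approx -0.2$
$j{\left(n \right)} = - 20 n^{2}$ ($j{\left(n \right)} = 2 n 2 n \left(-5\right) = 4 n^{2} \left(-5\right) = - 20 n^{2}$)
$-29568 - j{\left(\sqrt{O - 68} \right)} = -29568 - - 20 \left(\sqrt{- \frac{1}{5} - 68}\right)^{2} = -29568 - - 20 \left(\sqrt{- \frac{341}{5}}\right)^{2} = -29568 - - 20 \left(\frac{i \sqrt{1705}}{5}\right)^{2} = -29568 - \left(-20\right) \left(- \frac{341}{5}\right) = -29568 - 1364 = -30932$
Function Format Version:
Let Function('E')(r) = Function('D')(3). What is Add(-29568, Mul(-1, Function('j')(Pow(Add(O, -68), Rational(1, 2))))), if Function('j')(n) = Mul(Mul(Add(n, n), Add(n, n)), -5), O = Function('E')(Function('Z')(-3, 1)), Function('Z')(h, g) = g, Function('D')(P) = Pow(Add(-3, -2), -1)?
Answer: -30932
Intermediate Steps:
Function('D')(P) = Rational(-1, 5) (Function('D')(P) = Pow(-5, -1) = Rational(-1, 5))
Function('E')(r) = Rational(-1, 5)
O = Rational(-1, 5) ≈ -0.20000
Function('j')(n) = Mul(-20, Pow(n, 2)) (Function('j')(n) = Mul(Mul(Mul(2, n), Mul(2, n)), -5) = Mul(Mul(4, Pow(n, 2)), -5) = Mul(-20, Pow(n, 2)))
Add(-29568, Mul(-1, Function('j')(Pow(Add(O, -68), Rational(1, 2))))) = Add(-29568, Mul(-1, Mul(-20, Pow(Pow(Add(Rational(-1, 5), -68), Rational(1, 2)), 2)))) = Add(-29568, Mul(-1, Mul(-20, Pow(Pow(Rational(-341, 5), Rational(1, 2)), 2)))) = Add(-29568, Mul(-1, Mul(-20, Pow(Mul(Rational(1, 5), I, Pow(1705, Rational(1, 2))), 2)))) = Add(-29568, Mul(-1, Mul(-20, Rational(-341, 5)))) = Add(-29568, Mul(-1, 1364)) = Add(-29568, -1364) = -30932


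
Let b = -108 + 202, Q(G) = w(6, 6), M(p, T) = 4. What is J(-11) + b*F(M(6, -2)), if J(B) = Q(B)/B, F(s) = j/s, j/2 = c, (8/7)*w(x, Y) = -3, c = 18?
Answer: 74469/88 ≈ 846.24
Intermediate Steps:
w(x, Y) = -21/8 (w(x, Y) = (7/8)*(-3) = -21/8)
Q(G) = -21/8
j = 36 (j = 2*18 = 36)
F(s) = 36/s
J(B) = -21/(8*B)
b = 94
J(-11) + b*F(M(6, -2)) = -21/8/(-11) + 94*(36/4) = -21/8*(-1/11) + 94*(36*(¼)) = 21/88 + 94*9 = 21/88 + 846 = 74469/88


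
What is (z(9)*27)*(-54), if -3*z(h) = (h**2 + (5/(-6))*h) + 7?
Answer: 39123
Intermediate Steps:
z(h) = -7/3 - h**2/3 + 5*h/18 (z(h) = -((h**2 + (5/(-6))*h) + 7)/3 = -((h**2 + (5*(-1/6))*h) + 7)/3 = -((h**2 - 5*h/6) + 7)/3 = -(7 + h**2 - 5*h/6)/3 = -7/3 - h**2/3 + 5*h/18)
(z(9)*27)*(-54) = ((-7/3 - 1/3*9**2 + (5/18)*9)*27)*(-54) = ((-7/3 - 1/3*81 + 5/2)*27)*(-54) = ((-7/3 - 27 + 5/2)*27)*(-54) = -161/6*27*(-54) = -1449/2*(-54) = 39123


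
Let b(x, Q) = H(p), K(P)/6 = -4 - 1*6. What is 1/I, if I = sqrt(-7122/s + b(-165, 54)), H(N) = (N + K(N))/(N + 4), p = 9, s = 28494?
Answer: -I*sqrt(15905303310)/257630 ≈ -0.48952*I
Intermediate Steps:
K(P) = -60 (K(P) = 6*(-4 - 1*6) = 6*(-4 - 6) = 6*(-10) = -60)
H(N) = (-60 + N)/(4 + N) (H(N) = (N - 60)/(N + 4) = (-60 + N)/(4 + N))
b(x, Q) = -51/13 (b(x, Q) = (-60 + 9)/(4 + 9) = -51/13)
I = I*sqrt(15905303310)/61737 (I = sqrt(-7122/28494 - 51/13) = sqrt(-7122*1/28494 - 51/13) = sqrt(-1187/4749 - 51/13) = sqrt(-257630/61737) = I*sqrt(15905303310)/61737 ≈ 2.0428*I)
1/I = 1/(I*sqrt(15905303310)/61737) = -I*sqrt(15905303310)/257630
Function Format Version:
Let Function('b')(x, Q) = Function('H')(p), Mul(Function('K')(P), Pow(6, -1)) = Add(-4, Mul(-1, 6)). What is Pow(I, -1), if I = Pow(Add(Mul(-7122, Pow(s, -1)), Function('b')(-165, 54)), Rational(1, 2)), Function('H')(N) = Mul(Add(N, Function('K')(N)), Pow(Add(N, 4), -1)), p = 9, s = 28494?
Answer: Mul(Rational(-1, 257630), I, Pow(15905303310, Rational(1, 2))) ≈ Mul(-0.48952, I)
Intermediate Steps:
Function('K')(P) = -60 (Function('K')(P) = Mul(6, Add(-4, Mul(-1, 6))) = Mul(6, Add(-4, -6)) = Mul(6, -10) = -60)
Function('H')(N) = Mul(Pow(Add(4, N), -1), Add(-60, N)) (Function('H')(N) = Mul(Add(N, -60), Pow(Add(N, 4), -1)) = Mul(Add(-60, N), Pow(Add(4, N), -1)) = Mul(Pow(Add(4, N), -1), Add(-60, N)))
Function('b')(x, Q) = Rational(-51, 13) (Function('b')(x, Q) = Mul(Pow(Add(4, 9), -1), Add(-60, 9)) = Mul(Pow(13, -1), -51) = Mul(Rational(1, 13), -51) = Rational(-51, 13))
I = Mul(Rational(1, 61737), I, Pow(15905303310, Rational(1, 2))) (I = Pow(Add(Mul(-7122, Pow(28494, -1)), Rational(-51, 13)), Rational(1, 2)) = Pow(Add(Mul(-7122, Rational(1, 28494)), Rational(-51, 13)), Rational(1, 2)) = Pow(Add(Rational(-1187, 4749), Rational(-51, 13)), Rational(1, 2)) = Pow(Rational(-257630, 61737), Rational(1, 2)) = Mul(Rational(1, 61737), I, Pow(15905303310, Rational(1, 2))) ≈ Mul(2.0428, I))
Pow(I, -1) = Pow(Mul(Rational(1, 61737), I, Pow(15905303310, Rational(1, 2))), -1) = Mul(Rational(-1, 257630), I, Pow(15905303310, Rational(1, 2)))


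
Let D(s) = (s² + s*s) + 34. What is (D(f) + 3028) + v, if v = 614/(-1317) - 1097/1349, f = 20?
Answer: 6859083611/1776633 ≈ 3860.7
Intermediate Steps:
D(s) = 34 + 2*s² (D(s) = (s² + s²) + 34 = 2*s² + 34 = 34 + 2*s²)
v = -2273035/1776633 (v = 614*(-1/1317) - 1097*1/1349 = -614/1317 - 1097/1349 = -2273035/1776633 ≈ -1.2794)
(D(f) + 3028) + v = ((34 + 2*20²) + 3028) - 2273035/1776633 = ((34 + 2*400) + 3028) - 2273035/1776633 = ((34 + 800) + 3028) - 2273035/1776633 = (834 + 3028) - 2273035/1776633 = 3862 - 2273035/1776633 = 6859083611/1776633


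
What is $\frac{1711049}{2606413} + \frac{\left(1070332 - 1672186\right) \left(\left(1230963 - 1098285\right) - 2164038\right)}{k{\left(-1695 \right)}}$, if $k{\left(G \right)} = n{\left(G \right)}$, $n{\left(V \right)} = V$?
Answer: $- \frac{212436932274455111}{294524669} \approx -7.2129 \cdot 10^{8}$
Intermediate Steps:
$k{\left(G \right)} = G$
$\frac{1711049}{2606413} + \frac{\left(1070332 - 1672186\right) \left(\left(1230963 - 1098285\right) - 2164038\right)}{k{\left(-1695 \right)}} = \frac{1711049}{2606413} + \frac{\left(1070332 - 1672186\right) \left(\left(1230963 - 1098285\right) - 2164038\right)}{-1695} = 1711049 \cdot \frac{1}{2606413} + - 601854 \left(\left(1230963 - 1098285\right) - 2164038\right) \left(- \frac{1}{1695}\right) = \frac{1711049}{2606413} + - 601854 \left(132678 - 2164038\right) \left(- \frac{1}{1695}\right) = \frac{1711049}{2606413} + \left(-601854\right) \left(-2031360\right) \left(- \frac{1}{1695}\right) = \frac{1711049}{2606413} + 1222582141440 \left(- \frac{1}{1695}\right) = \frac{1711049}{2606413} - \frac{81505476096}{113} = - \frac{212436932274455111}{294524669}$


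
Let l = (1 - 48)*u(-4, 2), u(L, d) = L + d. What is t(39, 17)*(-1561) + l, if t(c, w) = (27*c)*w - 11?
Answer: -27926196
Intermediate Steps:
t(c, w) = -11 + 27*c*w (t(c, w) = 27*c*w - 11 = -11 + 27*c*w)
l = 94 (l = (1 - 48)*(-4 + 2) = -47*(-2) = 94)
t(39, 17)*(-1561) + l = (-11 + 27*39*17)*(-1561) + 94 = (-11 + 17901)*(-1561) + 94 = 17890*(-1561) + 94 = -27926290 + 94 = -27926196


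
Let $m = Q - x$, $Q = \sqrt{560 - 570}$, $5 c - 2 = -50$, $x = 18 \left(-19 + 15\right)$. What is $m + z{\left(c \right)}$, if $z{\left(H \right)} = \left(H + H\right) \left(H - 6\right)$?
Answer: $\frac{9288}{25} + i \sqrt{10} \approx 371.52 + 3.1623 i$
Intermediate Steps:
$x = -72$ ($x = 18 \left(-4\right) = -72$)
$c = - \frac{48}{5}$ ($c = \frac{2}{5} + \frac{1}{5} \left(-50\right) = \frac{2}{5} - 10 = - \frac{48}{5} \approx -9.6$)
$Q = i \sqrt{10}$ ($Q = \sqrt{-10} = i \sqrt{10} \approx 3.1623 i$)
$m = 72 + i \sqrt{10}$ ($m = i \sqrt{10} - -72 = i \sqrt{10} + 72 = 72 + i \sqrt{10} \approx 72.0 + 3.1623 i$)
$z{\left(H \right)} = 2 H \left(-6 + H\right)$
$m + z{\left(c \right)} = \left(72 + i \sqrt{10}\right) + 2 \left(- \frac{48}{5}\right) \left(-6 - \frac{48}{5}\right) = \left(72 + i \sqrt{10}\right) + 2 \left(- \frac{48}{5}\right) \left(- \frac{78}{5}\right) = \left(72 + i \sqrt{10}\right) + \frac{7488}{25} = \frac{9288}{25} + i \sqrt{10}$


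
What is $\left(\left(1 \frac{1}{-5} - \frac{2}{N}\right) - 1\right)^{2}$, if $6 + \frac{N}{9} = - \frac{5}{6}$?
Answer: $\frac{515524}{378225} \approx 1.363$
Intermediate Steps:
$N = - \frac{123}{2}$ ($N = -54 + 9 \left(- \frac{5}{6}\right) = -54 - \frac{15}{2} = - \frac{123}{2} \approx -61.5$)
$\left(\left(1 \frac{1}{-5} - \frac{2}{N}\right) - 1\right)^{2} = \left(\left(1 \frac{1}{-5} - \frac{2}{- \frac{123}{2}}\right) - 1\right)^{2} = \left(\left(1 \left(- \frac{1}{5}\right) - - \frac{4}{123}\right) - 1\right)^{2} = \left(\left(- \frac{1}{5} + \frac{4}{123}\right) - 1\right)^{2} = \left(- \frac{103}{615} - 1\right)^{2} = \left(- \frac{718}{615}\right)^{2} = \frac{515524}{378225}$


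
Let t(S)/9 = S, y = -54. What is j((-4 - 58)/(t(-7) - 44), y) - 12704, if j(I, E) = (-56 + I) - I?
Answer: -12760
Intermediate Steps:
t(S) = 9*S
j(I, E) = -56
j((-4 - 58)/(t(-7) - 44), y) - 12704 = -56 - 12704 = -12760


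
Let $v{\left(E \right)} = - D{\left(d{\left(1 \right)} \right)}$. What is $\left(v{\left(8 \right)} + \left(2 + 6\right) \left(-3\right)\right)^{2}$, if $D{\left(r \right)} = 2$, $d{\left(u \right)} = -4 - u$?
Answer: $676$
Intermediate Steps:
$v{\left(E \right)} = -2$ ($v{\left(E \right)} = \left(-1\right) 2 = -2$)
$\left(v{\left(8 \right)} + \left(2 + 6\right) \left(-3\right)\right)^{2} = \left(-2 + \left(2 + 6\right) \left(-3\right)\right)^{2} = \left(-2 + 8 \left(-3\right)\right)^{2} = \left(-2 - 24\right)^{2} = \left(-26\right)^{2} = 676$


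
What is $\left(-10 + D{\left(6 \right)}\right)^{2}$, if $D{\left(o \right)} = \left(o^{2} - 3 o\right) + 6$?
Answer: $196$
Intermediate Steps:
$D{\left(o \right)} = 6 + o^{2} - 3 o$
$\left(-10 + D{\left(6 \right)}\right)^{2} = \left(-10 + \left(6 + 6^{2} - 18\right)\right)^{2} = \left(-10 + \left(6 + 36 - 18\right)\right)^{2} = \left(-10 + 24\right)^{2} = 14^{2} = 196$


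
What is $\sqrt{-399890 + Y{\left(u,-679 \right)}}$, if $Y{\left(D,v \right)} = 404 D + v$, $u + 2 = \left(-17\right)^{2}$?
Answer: $i \sqrt{284621} \approx 533.5 i$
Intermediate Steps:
$u = 287$ ($u = -2 + \left(-17\right)^{2} = -2 + 289 = 287$)
$Y{\left(D,v \right)} = v + 404 D$
$\sqrt{-399890 + Y{\left(u,-679 \right)}} = \sqrt{-399890 + \left(-679 + 404 \cdot 287\right)} = \sqrt{-399890 + \left(-679 + 115948\right)} = \sqrt{-399890 + 115269} = \sqrt{-284621} = i \sqrt{284621}$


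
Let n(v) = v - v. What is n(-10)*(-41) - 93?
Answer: -93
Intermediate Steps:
n(v) = 0
n(-10)*(-41) - 93 = 0*(-41) - 93 = 0 - 93 = -93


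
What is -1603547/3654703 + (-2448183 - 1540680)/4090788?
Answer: -180665644425/127783035692 ≈ -1.4138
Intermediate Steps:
-1603547/3654703 + (-2448183 - 1540680)/4090788 = -1603547*1/3654703 - 3988863*1/4090788 = -1603547/3654703 - 443207/454532 = -180665644425/127783035692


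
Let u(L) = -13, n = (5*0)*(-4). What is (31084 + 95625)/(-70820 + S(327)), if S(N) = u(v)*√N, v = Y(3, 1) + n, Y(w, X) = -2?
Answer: -8973531380/5015417137 + 1647217*√327/5015417137 ≈ -1.7833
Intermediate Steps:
n = 0 (n = 0*(-4) = 0)
v = -2 (v = -2 + 0 = -2)
S(N) = -13*√N
(31084 + 95625)/(-70820 + S(327)) = (31084 + 95625)/(-70820 - 13*√327) = 126709/(-70820 - 13*√327)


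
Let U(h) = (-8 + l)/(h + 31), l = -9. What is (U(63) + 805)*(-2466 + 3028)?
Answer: 21258493/47 ≈ 4.5231e+5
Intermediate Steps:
U(h) = -17/(31 + h) (U(h) = (-8 - 9)/(h + 31) = -17/(31 + h))
(U(63) + 805)*(-2466 + 3028) = (-17/(31 + 63) + 805)*(-2466 + 3028) = (-17/94 + 805)*562 = (75653/94)*562 = 21258493/47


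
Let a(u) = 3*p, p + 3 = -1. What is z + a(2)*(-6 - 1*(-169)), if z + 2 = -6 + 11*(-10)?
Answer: -2074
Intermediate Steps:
p = -4 (p = -3 - 1 = -4)
a(u) = -12 (a(u) = 3*(-4) = -12)
z = -118 (z = -2 + (-6 + 11*(-10)) = -2 + (-6 - 110) = -2 - 116 = -118)
z + a(2)*(-6 - 1*(-169)) = -118 - 12*(-6 - 1*(-169)) = -118 - 12*(-6 + 169) = -118 - 12*163 = -118 - 1956 = -2074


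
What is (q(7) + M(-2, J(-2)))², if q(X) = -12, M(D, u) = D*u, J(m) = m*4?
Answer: 16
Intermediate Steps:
J(m) = 4*m
(q(7) + M(-2, J(-2)))² = (-12 - 8*(-2))² = (-12 - 2*(-8))² = (-12 + 16)² = 4² = 16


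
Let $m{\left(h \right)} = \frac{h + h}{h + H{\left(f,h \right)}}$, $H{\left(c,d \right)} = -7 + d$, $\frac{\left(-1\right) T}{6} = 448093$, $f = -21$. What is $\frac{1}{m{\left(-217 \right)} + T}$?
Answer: $- \frac{63}{169379092} \approx -3.7195 \cdot 10^{-7}$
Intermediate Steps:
$T = -2688558$ ($T = \left(-6\right) 448093 = -2688558$)
$m{\left(h \right)} = \frac{2 h}{-7 + 2 h}$ ($m{\left(h \right)} = \frac{h + h}{h + \left(-7 + h\right)} = \frac{2 h}{-7 + 2 h}$)
$\frac{1}{m{\left(-217 \right)} + T} = \frac{1}{2 \left(-217\right) \frac{1}{-7 + 2 \left(-217\right)} - 2688558} = \frac{1}{2 \left(-217\right) \frac{1}{-7 - 434} - 2688558} = \frac{1}{2 \left(-217\right) \frac{1}{-441} - 2688558} = \frac{1}{2 \left(-217\right) \left(- \frac{1}{441}\right) - 2688558} = \frac{1}{\frac{62}{63} - 2688558} = \frac{1}{- \frac{169379092}{63}} = - \frac{63}{169379092}$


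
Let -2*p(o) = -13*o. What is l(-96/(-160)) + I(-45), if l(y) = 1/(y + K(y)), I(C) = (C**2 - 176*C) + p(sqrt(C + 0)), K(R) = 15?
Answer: 775715/78 + 39*I*sqrt(5)/2 ≈ 9945.1 + 43.603*I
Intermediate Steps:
p(o) = 13*o/2 (p(o) = -(-13)*o/2 = 13*o/2)
I(C) = C**2 - 176*C + 13*sqrt(C)/2 (I(C) = (C**2 - 176*C) + 13*sqrt(C + 0)/2 = (C**2 - 176*C) + 13*sqrt(C)/2 = C**2 - 176*C + 13*sqrt(C)/2)
l(y) = 1/(15 + y) (l(y) = 1/(y + 15) = 1/(15 + y))
l(-96/(-160)) + I(-45) = 1/(15 - 96/(-160)) + ((-45)**2 - 176*(-45) + 13*sqrt(-45)/2) = 1/(15 - 96*(-1/160)) + (2025 + 7920 + 13*(3*I*sqrt(5))/2) = 1/(15 + 3/5) + (2025 + 7920 + 39*I*sqrt(5)/2) = 1/(78/5) + (9945 + 39*I*sqrt(5)/2) = 5/78 + (9945 + 39*I*sqrt(5)/2) = 775715/78 + 39*I*sqrt(5)/2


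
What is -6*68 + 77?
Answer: -331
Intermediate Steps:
-6*68 + 77 = -408 + 77 = -331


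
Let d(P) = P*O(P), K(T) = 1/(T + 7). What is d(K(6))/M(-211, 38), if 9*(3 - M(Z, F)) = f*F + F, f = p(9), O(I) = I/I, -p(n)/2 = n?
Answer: 9/8749 ≈ 0.0010287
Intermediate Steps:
p(n) = -2*n
O(I) = 1
f = -18 (f = -2*9 = -18)
K(T) = 1/(7 + T)
M(Z, F) = 3 + 17*F/9 (M(Z, F) = 3 - (-18*F + F)/9 = 3 - (-17)*F/9 = 3 + 17*F/9)
d(P) = P (d(P) = P*1 = P)
d(K(6))/M(-211, 38) = 1/((7 + 6)*(3 + (17/9)*38)) = 1/(13*(3 + 646/9)) = 1/(13*(673/9)) = (1/13)*(9/673) = 9/8749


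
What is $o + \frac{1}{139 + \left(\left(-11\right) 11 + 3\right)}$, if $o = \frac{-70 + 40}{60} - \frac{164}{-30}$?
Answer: $\frac{351}{70} \approx 5.0143$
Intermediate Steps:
$o = \frac{149}{30}$ ($o = \left(-30\right) \frac{1}{60} - - \frac{82}{15} = - \frac{1}{2} + \frac{82}{15} = \frac{149}{30} \approx 4.9667$)
$o + \frac{1}{139 + \left(\left(-11\right) 11 + 3\right)} = \frac{149}{30} + \frac{1}{139 + \left(\left(-11\right) 11 + 3\right)} = \frac{149}{30} + \frac{1}{139 + \left(-121 + 3\right)} = \frac{149}{30} + \frac{1}{139 - 118} = \frac{149}{30} + \frac{1}{21} = \frac{351}{70}$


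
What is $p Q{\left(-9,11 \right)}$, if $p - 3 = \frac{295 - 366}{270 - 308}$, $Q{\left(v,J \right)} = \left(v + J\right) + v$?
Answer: $- \frac{1295}{38} \approx -34.079$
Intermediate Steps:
$Q{\left(v,J \right)} = J + 2 v$ ($Q{\left(v,J \right)} = \left(J + v\right) + v = J + 2 v$)
$p = \frac{185}{38}$ ($p = 3 + \frac{295 - 366}{270 - 308} = 3 - \frac{71}{-38} = 3 - - \frac{71}{38} = 3 + \frac{71}{38} = \frac{185}{38} \approx 4.8684$)
$p Q{\left(-9,11 \right)} = \frac{185 \left(11 + 2 \left(-9\right)\right)}{38} = \frac{185 \left(11 - 18\right)}{38} = \frac{185}{38} \left(-7\right) = - \frac{1295}{38}$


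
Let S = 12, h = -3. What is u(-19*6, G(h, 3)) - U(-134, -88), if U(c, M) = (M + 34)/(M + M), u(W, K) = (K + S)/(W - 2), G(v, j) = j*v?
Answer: -849/2552 ≈ -0.33268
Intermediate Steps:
u(W, K) = (12 + K)/(-2 + W) (u(W, K) = (K + 12)/(W - 2) = (12 + K)/(-2 + W))
U(c, M) = (34 + M)/(2*M) (U(c, M) = (34 + M)/((2*M)) = (34 + M)*(1/(2*M)) = (34 + M)/(2*M))
u(-19*6, G(h, 3)) - U(-134, -88) = (12 + 3*(-3))/(-2 - 19*6) - (34 - 88)/(2*(-88)) = (12 - 9)/(-2 - 114) - (-1)*(-54)/(2*88) = 3/(-116) - 1*27/88 = -1/116*3 - 27/88 = -3/116 - 27/88 = -849/2552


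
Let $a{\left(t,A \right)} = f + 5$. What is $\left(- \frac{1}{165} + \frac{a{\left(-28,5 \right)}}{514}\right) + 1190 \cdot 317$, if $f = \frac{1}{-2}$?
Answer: $\frac{63985753057}{169620} \approx 3.7723 \cdot 10^{5}$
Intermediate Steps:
$f = - \frac{1}{2} \approx -0.5$
$a{\left(t,A \right)} = \frac{9}{2}$ ($a{\left(t,A \right)} = - \frac{1}{2} + 5 = \frac{9}{2}$)
$\left(- \frac{1}{165} + \frac{a{\left(-28,5 \right)}}{514}\right) + 1190 \cdot 317 = \left(- \frac{1}{165} + \frac{9}{2 \cdot 514}\right) + 1190 \cdot 317 = \left(\left(-1\right) \frac{1}{165} + \frac{9}{2} \cdot \frac{1}{514}\right) + 377230 = \left(- \frac{1}{165} + \frac{9}{1028}\right) + 377230 = \frac{457}{169620} + 377230 = \frac{63985753057}{169620}$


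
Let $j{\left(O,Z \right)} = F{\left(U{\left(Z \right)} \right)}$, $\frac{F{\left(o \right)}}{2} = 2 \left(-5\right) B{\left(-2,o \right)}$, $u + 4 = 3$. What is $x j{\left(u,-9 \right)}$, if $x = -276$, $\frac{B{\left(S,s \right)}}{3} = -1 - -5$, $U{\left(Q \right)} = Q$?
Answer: $66240$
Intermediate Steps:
$u = -1$ ($u = -4 + 3 = -1$)
$B{\left(S,s \right)} = 12$ ($B{\left(S,s \right)} = 3 \left(-1 - -5\right) = 3 \left(-1 + 5\right) = 3 \cdot 4 = 12$)
$F{\left(o \right)} = -240$ ($F{\left(o \right)} = 2 \cdot 2 \left(-5\right) 12 = 2 \left(\left(-10\right) 12\right) = 2 \left(-120\right) = -240$)
$j{\left(O,Z \right)} = -240$
$x j{\left(u,-9 \right)} = \left(-276\right) \left(-240\right) = 66240$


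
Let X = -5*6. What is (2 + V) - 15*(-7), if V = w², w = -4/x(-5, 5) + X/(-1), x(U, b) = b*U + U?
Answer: 228379/225 ≈ 1015.0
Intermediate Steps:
x(U, b) = U + U*b (x(U, b) = U*b + U = U + U*b)
X = -30
w = 452/15 (w = -4*(-1/(5*(1 + 5))) - 30/(-1) = -4/((-5*6)) - 30*(-1) = -4/(-30) + 30 = -4*(-1/30) + 30 = 2/15 + 30 = 452/15 ≈ 30.133)
V = 204304/225 (V = (452/15)² = 204304/225 ≈ 908.02)
(2 + V) - 15*(-7) = (2 + 204304/225) - 15*(-7) = 204754/225 + 105 = 228379/225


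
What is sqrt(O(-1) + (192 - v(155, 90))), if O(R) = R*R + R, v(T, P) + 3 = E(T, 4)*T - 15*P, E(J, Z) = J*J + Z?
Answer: 5*I*sqrt(148918) ≈ 1929.5*I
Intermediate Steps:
E(J, Z) = Z + J**2 (E(J, Z) = J**2 + Z = Z + J**2)
v(T, P) = -3 - 15*P + T*(4 + T**2) (v(T, P) = -3 + ((4 + T**2)*T - 15*P) = -3 + (T*(4 + T**2) - 15*P) = -3 + (-15*P + T*(4 + T**2)) = -3 - 15*P + T*(4 + T**2))
O(R) = R + R**2 (O(R) = R**2 + R = R + R**2)
sqrt(O(-1) + (192 - v(155, 90))) = sqrt(-(1 - 1) + (192 - (-3 - 15*90 + 155*(4 + 155**2)))) = sqrt(-1*0 + (192 - (-3 - 1350 + 155*(4 + 24025)))) = sqrt(0 + (192 - (-3 - 1350 + 155*24029))) = sqrt(0 + (192 - (-3 - 1350 + 3724495))) = sqrt(0 + (192 - 1*3723142)) = sqrt(0 + (192 - 3723142)) = sqrt(0 - 3722950) = sqrt(-3722950) = 5*I*sqrt(148918)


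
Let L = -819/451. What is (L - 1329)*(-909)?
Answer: 545579982/451 ≈ 1.2097e+6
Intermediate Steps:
L = -819/451 (L = -819*1/451 = -819/451 ≈ -1.8160)
(L - 1329)*(-909) = (-819/451 - 1329)*(-909) = -600198/451*(-909) = 545579982/451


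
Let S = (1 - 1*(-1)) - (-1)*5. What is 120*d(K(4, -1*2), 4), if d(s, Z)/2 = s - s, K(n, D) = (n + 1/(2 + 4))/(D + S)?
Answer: 0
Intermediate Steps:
S = 7 (S = (1 + 1) - 1*(-5) = 2 + 5 = 7)
K(n, D) = (⅙ + n)/(7 + D) (K(n, D) = (n + 1/(2 + 4))/(D + 7) = (n + 1/6)/(7 + D) = (n + ⅙)/(7 + D) = (⅙ + n)/(7 + D))
d(s, Z) = 0 (d(s, Z) = 2*(s - s) = 2*0 = 0)
120*d(K(4, -1*2), 4) = 120*0 = 0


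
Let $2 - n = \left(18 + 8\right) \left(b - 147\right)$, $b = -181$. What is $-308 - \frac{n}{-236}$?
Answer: $- \frac{32079}{118} \approx -271.86$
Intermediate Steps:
$n = 8530$ ($n = 2 - \left(18 + 8\right) \left(-181 - 147\right) = 2 - 26 \left(-328\right) = 2 - -8528 = 2 + 8528 = 8530$)
$-308 - \frac{n}{-236} = -308 - \frac{8530}{-236} = -308 - 8530 \left(- \frac{1}{236}\right) = -308 - - \frac{4265}{118} = -308 + \frac{4265}{118} = - \frac{32079}{118}$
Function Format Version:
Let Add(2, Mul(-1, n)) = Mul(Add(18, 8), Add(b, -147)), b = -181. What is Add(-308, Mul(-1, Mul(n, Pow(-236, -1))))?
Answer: Rational(-32079, 118) ≈ -271.86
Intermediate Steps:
n = 8530 (n = Add(2, Mul(-1, Mul(Add(18, 8), Add(-181, -147)))) = Add(2, Mul(-1, Mul(26, -328))) = Add(2, Mul(-1, -8528)) = Add(2, 8528) = 8530)
Add(-308, Mul(-1, Mul(n, Pow(-236, -1)))) = Add(-308, Mul(-1, Mul(8530, Pow(-236, -1)))) = Add(-308, Mul(-1, Mul(8530, Rational(-1, 236)))) = Add(-308, Mul(-1, Rational(-4265, 118))) = Add(-308, Rational(4265, 118)) = Rational(-32079, 118)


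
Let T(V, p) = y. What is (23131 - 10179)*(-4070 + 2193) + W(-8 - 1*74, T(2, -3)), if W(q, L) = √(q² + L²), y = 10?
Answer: -24310904 + 2*√1706 ≈ -2.4311e+7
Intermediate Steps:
T(V, p) = 10
W(q, L) = √(L² + q²)
(23131 - 10179)*(-4070 + 2193) + W(-8 - 1*74, T(2, -3)) = (23131 - 10179)*(-4070 + 2193) + √(10² + (-8 - 1*74)²) = 12952*(-1877) + √(100 + (-8 - 74)²) = -24310904 + √(100 + (-82)²) = -24310904 + √(100 + 6724) = -24310904 + √6824 = -24310904 + 2*√1706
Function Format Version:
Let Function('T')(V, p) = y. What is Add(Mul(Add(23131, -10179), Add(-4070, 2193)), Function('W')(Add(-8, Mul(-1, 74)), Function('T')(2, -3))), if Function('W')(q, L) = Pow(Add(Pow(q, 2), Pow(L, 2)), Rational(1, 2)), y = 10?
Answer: Add(-24310904, Mul(2, Pow(1706, Rational(1, 2)))) ≈ -2.4311e+7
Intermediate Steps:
Function('T')(V, p) = 10
Function('W')(q, L) = Pow(Add(Pow(L, 2), Pow(q, 2)), Rational(1, 2))
Add(Mul(Add(23131, -10179), Add(-4070, 2193)), Function('W')(Add(-8, Mul(-1, 74)), Function('T')(2, -3))) = Add(Mul(Add(23131, -10179), Add(-4070, 2193)), Pow(Add(Pow(10, 2), Pow(Add(-8, Mul(-1, 74)), 2)), Rational(1, 2))) = Add(Mul(12952, -1877), Pow(Add(100, Pow(Add(-8, -74), 2)), Rational(1, 2))) = Add(-24310904, Pow(Add(100, Pow(-82, 2)), Rational(1, 2))) = Add(-24310904, Pow(Add(100, 6724), Rational(1, 2))) = Add(-24310904, Pow(6824, Rational(1, 2))) = Add(-24310904, Mul(2, Pow(1706, Rational(1, 2))))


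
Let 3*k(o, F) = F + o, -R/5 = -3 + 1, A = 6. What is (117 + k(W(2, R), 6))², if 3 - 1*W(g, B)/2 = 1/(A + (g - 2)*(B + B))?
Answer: 1183744/81 ≈ 14614.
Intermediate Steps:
R = 10 (R = -5*(-3 + 1) = -5*(-2) = 10)
W(g, B) = 6 - 2/(6 + 2*B*(-2 + g)) (W(g, B) = 6 - 2/(6 + (g - 2)*(B + B)) = 6 - 2/(6 + (-2 + g)*(2*B)) = 6 - 2/(6 + 2*B*(-2 + g)))
k(o, F) = F/3 + o/3 (k(o, F) = (F + o)/3 = F/3 + o/3)
(117 + k(W(2, R), 6))² = (117 + ((⅓)*6 + ((17 - 12*10 + 6*10*2)/(3 - 2*10 + 10*2))/3))² = (117 + (2 + ((17 - 120 + 120)/(3 - 20 + 20))/3))² = (117 + (2 + (17/3)/3))² = (117 + (2 + ((⅓)*17)/3))² = (117 + (2 + (⅓)*(17/3)))² = (117 + (2 + 17/9))² = (117 + 35/9)² = (1088/9)² = 1183744/81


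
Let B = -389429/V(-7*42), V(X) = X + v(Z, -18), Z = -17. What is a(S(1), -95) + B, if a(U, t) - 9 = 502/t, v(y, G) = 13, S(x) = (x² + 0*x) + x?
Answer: 37094948/26695 ≈ 1389.6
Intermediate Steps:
S(x) = x + x² (S(x) = (x² + 0) + x = x² + x = x + x²)
a(U, t) = 9 + 502/t
V(X) = 13 + X (V(X) = X + 13 = 13 + X)
B = 389429/281 (B = -389429/(13 - 7*42) = -389429/(13 - 294) = -389429/(-281) = -389429*(-1/281) = 389429/281 ≈ 1385.9)
a(S(1), -95) + B = (9 + 502/(-95)) + 389429/281 = (9 + 502*(-1/95)) + 389429/281 = (9 - 502/95) + 389429/281 = 353/95 + 389429/281 = 37094948/26695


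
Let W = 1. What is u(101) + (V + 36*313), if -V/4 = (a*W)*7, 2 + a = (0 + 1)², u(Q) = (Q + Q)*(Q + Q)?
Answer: 52100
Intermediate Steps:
u(Q) = 4*Q² (u(Q) = (2*Q)*(2*Q) = 4*Q²)
a = -1 (a = -2 + (0 + 1)² = -2 + 1² = -2 + 1 = -1)
V = 28 (V = -4*(-1*1)*7 = -(-4)*7 = -4*(-7) = 28)
u(101) + (V + 36*313) = 4*101² + (28 + 36*313) = 4*10201 + (28 + 11268) = 40804 + 11296 = 52100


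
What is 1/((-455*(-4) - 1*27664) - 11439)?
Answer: -1/37283 ≈ -2.6822e-5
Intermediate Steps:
1/((-455*(-4) - 1*27664) - 11439) = 1/((1820 - 27664) - 11439) = 1/(-25844 - 11439) = 1/(-37283) = -1/37283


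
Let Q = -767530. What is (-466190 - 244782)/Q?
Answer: 355486/383765 ≈ 0.92631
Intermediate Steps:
(-466190 - 244782)/Q = (-466190 - 244782)/(-767530) = -710972*(-1/767530) = 355486/383765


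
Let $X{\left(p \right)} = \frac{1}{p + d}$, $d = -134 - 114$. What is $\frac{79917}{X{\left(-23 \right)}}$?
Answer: $-21657507$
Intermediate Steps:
$d = -248$ ($d = -134 - 114 = -248$)
$X{\left(p \right)} = \frac{1}{-248 + p}$ ($X{\left(p \right)} = \frac{1}{p - 248} = \frac{1}{-248 + p}$)
$\frac{79917}{X{\left(-23 \right)}} = \frac{79917}{\frac{1}{-248 - 23}} = \frac{79917}{\frac{1}{-271}} = \frac{79917}{- \frac{1}{271}} = 79917 \left(-271\right) = -21657507$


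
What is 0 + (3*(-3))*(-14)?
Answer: 126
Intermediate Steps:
0 + (3*(-3))*(-14) = 0 - 9*(-14) = 0 + 126 = 126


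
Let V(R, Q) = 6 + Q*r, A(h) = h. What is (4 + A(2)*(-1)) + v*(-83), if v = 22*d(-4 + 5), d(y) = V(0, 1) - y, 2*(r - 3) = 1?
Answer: -15519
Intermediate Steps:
r = 7/2 (r = 3 + (½)*1 = 3 + ½ = 7/2 ≈ 3.5000)
V(R, Q) = 6 + 7*Q/2 (V(R, Q) = 6 + Q*(7/2) = 6 + 7*Q/2)
d(y) = 19/2 - y (d(y) = (6 + (7/2)*1) - y = (6 + 7/2) - y = 19/2 - y)
v = 187 (v = 22*(19/2 - (-4 + 5)) = 22*(19/2 - 1*1) = 22*(19/2 - 1) = 22*(17/2) = 187)
(4 + A(2)*(-1)) + v*(-83) = (4 + 2*(-1)) + 187*(-83) = (4 - 2) - 15521 = 2 - 15521 = -15519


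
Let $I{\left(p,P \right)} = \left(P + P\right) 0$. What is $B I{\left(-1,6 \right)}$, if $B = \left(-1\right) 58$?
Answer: $0$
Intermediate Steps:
$I{\left(p,P \right)} = 0$ ($I{\left(p,P \right)} = 2 P 0 = 0$)
$B = -58$
$B I{\left(-1,6 \right)} = \left(-58\right) 0 = 0$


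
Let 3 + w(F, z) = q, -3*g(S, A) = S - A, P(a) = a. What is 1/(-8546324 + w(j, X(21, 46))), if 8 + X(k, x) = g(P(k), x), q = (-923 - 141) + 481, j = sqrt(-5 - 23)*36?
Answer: -1/8546910 ≈ -1.1700e-7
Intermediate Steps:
g(S, A) = -S/3 + A/3 (g(S, A) = -(S - A)/3 = -S/3 + A/3)
j = 72*I*sqrt(7) (j = sqrt(-28)*36 = (2*I*sqrt(7))*36 = 72*I*sqrt(7) ≈ 190.49*I)
q = -583 (q = -1064 + 481 = -583)
X(k, x) = -8 - k/3 + x/3 (X(k, x) = -8 + (-k/3 + x/3) = -8 - k/3 + x/3)
w(F, z) = -586 (w(F, z) = -3 - 583 = -586)
1/(-8546324 + w(j, X(21, 46))) = 1/(-8546324 - 586) = 1/(-8546910) = -1/8546910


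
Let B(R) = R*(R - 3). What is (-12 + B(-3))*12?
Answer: 72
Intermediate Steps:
B(R) = R*(-3 + R)
(-12 + B(-3))*12 = (-12 - 3*(-3 - 3))*12 = (-12 - 3*(-6))*12 = (-12 + 18)*12 = 6*12 = 72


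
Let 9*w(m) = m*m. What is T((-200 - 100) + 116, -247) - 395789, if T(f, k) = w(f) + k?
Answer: -3530468/9 ≈ -3.9227e+5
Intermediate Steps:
w(m) = m²/9 (w(m) = (m*m)/9 = m²/9)
T(f, k) = k + f²/9 (T(f, k) = f²/9 + k = k + f²/9)
T((-200 - 100) + 116, -247) - 395789 = (-247 + ((-200 - 100) + 116)²/9) - 395789 = (-247 + (-300 + 116)²/9) - 395789 = (-247 + (⅑)*(-184)²) - 395789 = (-247 + (⅑)*33856) - 395789 = (-247 + 33856/9) - 395789 = 31633/9 - 395789 = -3530468/9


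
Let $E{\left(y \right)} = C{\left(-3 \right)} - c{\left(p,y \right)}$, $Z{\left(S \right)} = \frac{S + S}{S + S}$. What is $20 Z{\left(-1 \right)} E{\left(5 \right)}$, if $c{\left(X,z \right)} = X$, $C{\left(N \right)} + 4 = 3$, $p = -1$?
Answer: $0$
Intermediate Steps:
$C{\left(N \right)} = -1$ ($C{\left(N \right)} = -4 + 3 = -1$)
$Z{\left(S \right)} = 1$ ($Z{\left(S \right)} = \frac{2 S}{2 S} = 2 S \frac{1}{2 S} = 1$)
$E{\left(y \right)} = 0$ ($E{\left(y \right)} = -1 - -1 = -1 + 1 = 0$)
$20 Z{\left(-1 \right)} E{\left(5 \right)} = 20 \cdot 1 \cdot 0 = 20 \cdot 0 = 0$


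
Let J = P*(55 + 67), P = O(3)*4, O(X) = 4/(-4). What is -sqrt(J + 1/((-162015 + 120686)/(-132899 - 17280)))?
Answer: -I*sqrt(827339337717)/41329 ≈ -22.008*I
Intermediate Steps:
O(X) = -1 (O(X) = 4*(-1/4) = -1)
P = -4 (P = -1*4 = -4)
J = -488 (J = -4*(55 + 67) = -4*122 = -488)
-sqrt(J + 1/((-162015 + 120686)/(-132899 - 17280))) = -sqrt(-488 + 1/((-162015 + 120686)/(-132899 - 17280))) = -sqrt(-488 + 1/(-41329/(-150179))) = -sqrt(-488 + 1/(-41329*(-1/150179))) = -sqrt(-488 + 1/(41329/150179)) = -sqrt(-488 + 150179/41329) = -sqrt(-20018373/41329) = -I*sqrt(827339337717)/41329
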